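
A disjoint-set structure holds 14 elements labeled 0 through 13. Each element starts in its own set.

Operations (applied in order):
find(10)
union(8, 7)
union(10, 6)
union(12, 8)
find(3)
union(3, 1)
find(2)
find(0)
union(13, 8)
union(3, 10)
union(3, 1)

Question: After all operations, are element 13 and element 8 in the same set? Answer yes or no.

Answer: yes

Derivation:
Step 1: find(10) -> no change; set of 10 is {10}
Step 2: union(8, 7) -> merged; set of 8 now {7, 8}
Step 3: union(10, 6) -> merged; set of 10 now {6, 10}
Step 4: union(12, 8) -> merged; set of 12 now {7, 8, 12}
Step 5: find(3) -> no change; set of 3 is {3}
Step 6: union(3, 1) -> merged; set of 3 now {1, 3}
Step 7: find(2) -> no change; set of 2 is {2}
Step 8: find(0) -> no change; set of 0 is {0}
Step 9: union(13, 8) -> merged; set of 13 now {7, 8, 12, 13}
Step 10: union(3, 10) -> merged; set of 3 now {1, 3, 6, 10}
Step 11: union(3, 1) -> already same set; set of 3 now {1, 3, 6, 10}
Set of 13: {7, 8, 12, 13}; 8 is a member.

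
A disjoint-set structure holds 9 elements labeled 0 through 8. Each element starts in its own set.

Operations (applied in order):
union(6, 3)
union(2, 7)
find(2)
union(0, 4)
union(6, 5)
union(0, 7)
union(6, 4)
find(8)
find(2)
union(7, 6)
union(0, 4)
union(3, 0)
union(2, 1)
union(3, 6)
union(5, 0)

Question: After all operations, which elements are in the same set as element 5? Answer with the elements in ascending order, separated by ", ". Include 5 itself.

Step 1: union(6, 3) -> merged; set of 6 now {3, 6}
Step 2: union(2, 7) -> merged; set of 2 now {2, 7}
Step 3: find(2) -> no change; set of 2 is {2, 7}
Step 4: union(0, 4) -> merged; set of 0 now {0, 4}
Step 5: union(6, 5) -> merged; set of 6 now {3, 5, 6}
Step 6: union(0, 7) -> merged; set of 0 now {0, 2, 4, 7}
Step 7: union(6, 4) -> merged; set of 6 now {0, 2, 3, 4, 5, 6, 7}
Step 8: find(8) -> no change; set of 8 is {8}
Step 9: find(2) -> no change; set of 2 is {0, 2, 3, 4, 5, 6, 7}
Step 10: union(7, 6) -> already same set; set of 7 now {0, 2, 3, 4, 5, 6, 7}
Step 11: union(0, 4) -> already same set; set of 0 now {0, 2, 3, 4, 5, 6, 7}
Step 12: union(3, 0) -> already same set; set of 3 now {0, 2, 3, 4, 5, 6, 7}
Step 13: union(2, 1) -> merged; set of 2 now {0, 1, 2, 3, 4, 5, 6, 7}
Step 14: union(3, 6) -> already same set; set of 3 now {0, 1, 2, 3, 4, 5, 6, 7}
Step 15: union(5, 0) -> already same set; set of 5 now {0, 1, 2, 3, 4, 5, 6, 7}
Component of 5: {0, 1, 2, 3, 4, 5, 6, 7}

Answer: 0, 1, 2, 3, 4, 5, 6, 7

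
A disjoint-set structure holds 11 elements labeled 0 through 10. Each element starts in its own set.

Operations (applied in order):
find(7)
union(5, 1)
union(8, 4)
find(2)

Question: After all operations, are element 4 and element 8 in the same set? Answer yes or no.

Answer: yes

Derivation:
Step 1: find(7) -> no change; set of 7 is {7}
Step 2: union(5, 1) -> merged; set of 5 now {1, 5}
Step 3: union(8, 4) -> merged; set of 8 now {4, 8}
Step 4: find(2) -> no change; set of 2 is {2}
Set of 4: {4, 8}; 8 is a member.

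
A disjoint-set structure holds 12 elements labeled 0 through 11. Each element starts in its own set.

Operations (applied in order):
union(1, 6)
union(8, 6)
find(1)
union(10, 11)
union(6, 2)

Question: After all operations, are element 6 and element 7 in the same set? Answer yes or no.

Step 1: union(1, 6) -> merged; set of 1 now {1, 6}
Step 2: union(8, 6) -> merged; set of 8 now {1, 6, 8}
Step 3: find(1) -> no change; set of 1 is {1, 6, 8}
Step 4: union(10, 11) -> merged; set of 10 now {10, 11}
Step 5: union(6, 2) -> merged; set of 6 now {1, 2, 6, 8}
Set of 6: {1, 2, 6, 8}; 7 is not a member.

Answer: no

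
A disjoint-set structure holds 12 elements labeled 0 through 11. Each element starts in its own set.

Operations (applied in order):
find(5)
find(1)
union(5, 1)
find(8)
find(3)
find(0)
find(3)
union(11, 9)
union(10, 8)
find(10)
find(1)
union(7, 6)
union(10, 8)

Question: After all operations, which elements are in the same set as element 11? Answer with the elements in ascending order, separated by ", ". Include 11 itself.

Step 1: find(5) -> no change; set of 5 is {5}
Step 2: find(1) -> no change; set of 1 is {1}
Step 3: union(5, 1) -> merged; set of 5 now {1, 5}
Step 4: find(8) -> no change; set of 8 is {8}
Step 5: find(3) -> no change; set of 3 is {3}
Step 6: find(0) -> no change; set of 0 is {0}
Step 7: find(3) -> no change; set of 3 is {3}
Step 8: union(11, 9) -> merged; set of 11 now {9, 11}
Step 9: union(10, 8) -> merged; set of 10 now {8, 10}
Step 10: find(10) -> no change; set of 10 is {8, 10}
Step 11: find(1) -> no change; set of 1 is {1, 5}
Step 12: union(7, 6) -> merged; set of 7 now {6, 7}
Step 13: union(10, 8) -> already same set; set of 10 now {8, 10}
Component of 11: {9, 11}

Answer: 9, 11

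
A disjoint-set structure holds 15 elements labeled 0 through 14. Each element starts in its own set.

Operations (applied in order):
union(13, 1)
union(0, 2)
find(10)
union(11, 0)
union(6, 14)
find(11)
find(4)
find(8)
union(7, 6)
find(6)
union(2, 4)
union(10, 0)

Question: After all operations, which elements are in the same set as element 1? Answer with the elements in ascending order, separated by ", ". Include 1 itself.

Answer: 1, 13

Derivation:
Step 1: union(13, 1) -> merged; set of 13 now {1, 13}
Step 2: union(0, 2) -> merged; set of 0 now {0, 2}
Step 3: find(10) -> no change; set of 10 is {10}
Step 4: union(11, 0) -> merged; set of 11 now {0, 2, 11}
Step 5: union(6, 14) -> merged; set of 6 now {6, 14}
Step 6: find(11) -> no change; set of 11 is {0, 2, 11}
Step 7: find(4) -> no change; set of 4 is {4}
Step 8: find(8) -> no change; set of 8 is {8}
Step 9: union(7, 6) -> merged; set of 7 now {6, 7, 14}
Step 10: find(6) -> no change; set of 6 is {6, 7, 14}
Step 11: union(2, 4) -> merged; set of 2 now {0, 2, 4, 11}
Step 12: union(10, 0) -> merged; set of 10 now {0, 2, 4, 10, 11}
Component of 1: {1, 13}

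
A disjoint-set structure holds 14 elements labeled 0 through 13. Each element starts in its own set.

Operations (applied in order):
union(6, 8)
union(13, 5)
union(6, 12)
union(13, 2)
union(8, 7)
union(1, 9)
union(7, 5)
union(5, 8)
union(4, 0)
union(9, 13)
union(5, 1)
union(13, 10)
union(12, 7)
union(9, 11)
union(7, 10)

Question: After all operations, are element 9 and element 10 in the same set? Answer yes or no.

Answer: yes

Derivation:
Step 1: union(6, 8) -> merged; set of 6 now {6, 8}
Step 2: union(13, 5) -> merged; set of 13 now {5, 13}
Step 3: union(6, 12) -> merged; set of 6 now {6, 8, 12}
Step 4: union(13, 2) -> merged; set of 13 now {2, 5, 13}
Step 5: union(8, 7) -> merged; set of 8 now {6, 7, 8, 12}
Step 6: union(1, 9) -> merged; set of 1 now {1, 9}
Step 7: union(7, 5) -> merged; set of 7 now {2, 5, 6, 7, 8, 12, 13}
Step 8: union(5, 8) -> already same set; set of 5 now {2, 5, 6, 7, 8, 12, 13}
Step 9: union(4, 0) -> merged; set of 4 now {0, 4}
Step 10: union(9, 13) -> merged; set of 9 now {1, 2, 5, 6, 7, 8, 9, 12, 13}
Step 11: union(5, 1) -> already same set; set of 5 now {1, 2, 5, 6, 7, 8, 9, 12, 13}
Step 12: union(13, 10) -> merged; set of 13 now {1, 2, 5, 6, 7, 8, 9, 10, 12, 13}
Step 13: union(12, 7) -> already same set; set of 12 now {1, 2, 5, 6, 7, 8, 9, 10, 12, 13}
Step 14: union(9, 11) -> merged; set of 9 now {1, 2, 5, 6, 7, 8, 9, 10, 11, 12, 13}
Step 15: union(7, 10) -> already same set; set of 7 now {1, 2, 5, 6, 7, 8, 9, 10, 11, 12, 13}
Set of 9: {1, 2, 5, 6, 7, 8, 9, 10, 11, 12, 13}; 10 is a member.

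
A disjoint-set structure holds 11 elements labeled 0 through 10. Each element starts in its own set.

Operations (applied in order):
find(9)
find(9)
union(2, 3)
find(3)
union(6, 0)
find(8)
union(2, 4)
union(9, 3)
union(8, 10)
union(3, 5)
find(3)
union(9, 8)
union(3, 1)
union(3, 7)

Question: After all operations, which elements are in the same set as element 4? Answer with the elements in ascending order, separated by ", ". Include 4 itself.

Step 1: find(9) -> no change; set of 9 is {9}
Step 2: find(9) -> no change; set of 9 is {9}
Step 3: union(2, 3) -> merged; set of 2 now {2, 3}
Step 4: find(3) -> no change; set of 3 is {2, 3}
Step 5: union(6, 0) -> merged; set of 6 now {0, 6}
Step 6: find(8) -> no change; set of 8 is {8}
Step 7: union(2, 4) -> merged; set of 2 now {2, 3, 4}
Step 8: union(9, 3) -> merged; set of 9 now {2, 3, 4, 9}
Step 9: union(8, 10) -> merged; set of 8 now {8, 10}
Step 10: union(3, 5) -> merged; set of 3 now {2, 3, 4, 5, 9}
Step 11: find(3) -> no change; set of 3 is {2, 3, 4, 5, 9}
Step 12: union(9, 8) -> merged; set of 9 now {2, 3, 4, 5, 8, 9, 10}
Step 13: union(3, 1) -> merged; set of 3 now {1, 2, 3, 4, 5, 8, 9, 10}
Step 14: union(3, 7) -> merged; set of 3 now {1, 2, 3, 4, 5, 7, 8, 9, 10}
Component of 4: {1, 2, 3, 4, 5, 7, 8, 9, 10}

Answer: 1, 2, 3, 4, 5, 7, 8, 9, 10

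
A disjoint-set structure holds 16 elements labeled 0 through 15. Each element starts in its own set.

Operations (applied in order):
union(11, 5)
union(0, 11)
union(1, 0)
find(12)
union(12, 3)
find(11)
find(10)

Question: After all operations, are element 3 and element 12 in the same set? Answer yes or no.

Answer: yes

Derivation:
Step 1: union(11, 5) -> merged; set of 11 now {5, 11}
Step 2: union(0, 11) -> merged; set of 0 now {0, 5, 11}
Step 3: union(1, 0) -> merged; set of 1 now {0, 1, 5, 11}
Step 4: find(12) -> no change; set of 12 is {12}
Step 5: union(12, 3) -> merged; set of 12 now {3, 12}
Step 6: find(11) -> no change; set of 11 is {0, 1, 5, 11}
Step 7: find(10) -> no change; set of 10 is {10}
Set of 3: {3, 12}; 12 is a member.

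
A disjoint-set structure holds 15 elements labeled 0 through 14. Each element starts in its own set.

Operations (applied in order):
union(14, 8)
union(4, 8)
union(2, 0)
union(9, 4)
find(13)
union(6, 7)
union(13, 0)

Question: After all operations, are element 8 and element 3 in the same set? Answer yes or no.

Answer: no

Derivation:
Step 1: union(14, 8) -> merged; set of 14 now {8, 14}
Step 2: union(4, 8) -> merged; set of 4 now {4, 8, 14}
Step 3: union(2, 0) -> merged; set of 2 now {0, 2}
Step 4: union(9, 4) -> merged; set of 9 now {4, 8, 9, 14}
Step 5: find(13) -> no change; set of 13 is {13}
Step 6: union(6, 7) -> merged; set of 6 now {6, 7}
Step 7: union(13, 0) -> merged; set of 13 now {0, 2, 13}
Set of 8: {4, 8, 9, 14}; 3 is not a member.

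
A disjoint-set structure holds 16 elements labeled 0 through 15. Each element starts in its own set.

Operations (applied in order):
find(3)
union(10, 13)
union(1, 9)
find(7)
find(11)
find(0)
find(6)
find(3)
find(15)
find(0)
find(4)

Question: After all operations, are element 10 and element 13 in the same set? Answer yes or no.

Answer: yes

Derivation:
Step 1: find(3) -> no change; set of 3 is {3}
Step 2: union(10, 13) -> merged; set of 10 now {10, 13}
Step 3: union(1, 9) -> merged; set of 1 now {1, 9}
Step 4: find(7) -> no change; set of 7 is {7}
Step 5: find(11) -> no change; set of 11 is {11}
Step 6: find(0) -> no change; set of 0 is {0}
Step 7: find(6) -> no change; set of 6 is {6}
Step 8: find(3) -> no change; set of 3 is {3}
Step 9: find(15) -> no change; set of 15 is {15}
Step 10: find(0) -> no change; set of 0 is {0}
Step 11: find(4) -> no change; set of 4 is {4}
Set of 10: {10, 13}; 13 is a member.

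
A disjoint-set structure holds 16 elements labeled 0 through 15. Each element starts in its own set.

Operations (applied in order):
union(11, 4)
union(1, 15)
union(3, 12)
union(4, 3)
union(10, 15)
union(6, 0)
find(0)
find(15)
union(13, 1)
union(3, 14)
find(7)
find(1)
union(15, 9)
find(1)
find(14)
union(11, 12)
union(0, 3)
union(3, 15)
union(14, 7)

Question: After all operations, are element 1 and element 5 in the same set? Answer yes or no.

Step 1: union(11, 4) -> merged; set of 11 now {4, 11}
Step 2: union(1, 15) -> merged; set of 1 now {1, 15}
Step 3: union(3, 12) -> merged; set of 3 now {3, 12}
Step 4: union(4, 3) -> merged; set of 4 now {3, 4, 11, 12}
Step 5: union(10, 15) -> merged; set of 10 now {1, 10, 15}
Step 6: union(6, 0) -> merged; set of 6 now {0, 6}
Step 7: find(0) -> no change; set of 0 is {0, 6}
Step 8: find(15) -> no change; set of 15 is {1, 10, 15}
Step 9: union(13, 1) -> merged; set of 13 now {1, 10, 13, 15}
Step 10: union(3, 14) -> merged; set of 3 now {3, 4, 11, 12, 14}
Step 11: find(7) -> no change; set of 7 is {7}
Step 12: find(1) -> no change; set of 1 is {1, 10, 13, 15}
Step 13: union(15, 9) -> merged; set of 15 now {1, 9, 10, 13, 15}
Step 14: find(1) -> no change; set of 1 is {1, 9, 10, 13, 15}
Step 15: find(14) -> no change; set of 14 is {3, 4, 11, 12, 14}
Step 16: union(11, 12) -> already same set; set of 11 now {3, 4, 11, 12, 14}
Step 17: union(0, 3) -> merged; set of 0 now {0, 3, 4, 6, 11, 12, 14}
Step 18: union(3, 15) -> merged; set of 3 now {0, 1, 3, 4, 6, 9, 10, 11, 12, 13, 14, 15}
Step 19: union(14, 7) -> merged; set of 14 now {0, 1, 3, 4, 6, 7, 9, 10, 11, 12, 13, 14, 15}
Set of 1: {0, 1, 3, 4, 6, 7, 9, 10, 11, 12, 13, 14, 15}; 5 is not a member.

Answer: no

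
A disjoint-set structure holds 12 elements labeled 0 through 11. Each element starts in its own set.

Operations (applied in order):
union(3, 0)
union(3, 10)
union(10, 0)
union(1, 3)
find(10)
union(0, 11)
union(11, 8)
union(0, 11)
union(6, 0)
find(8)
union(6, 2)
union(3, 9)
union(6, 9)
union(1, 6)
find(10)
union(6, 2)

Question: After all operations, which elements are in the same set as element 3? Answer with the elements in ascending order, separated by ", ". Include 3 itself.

Answer: 0, 1, 2, 3, 6, 8, 9, 10, 11

Derivation:
Step 1: union(3, 0) -> merged; set of 3 now {0, 3}
Step 2: union(3, 10) -> merged; set of 3 now {0, 3, 10}
Step 3: union(10, 0) -> already same set; set of 10 now {0, 3, 10}
Step 4: union(1, 3) -> merged; set of 1 now {0, 1, 3, 10}
Step 5: find(10) -> no change; set of 10 is {0, 1, 3, 10}
Step 6: union(0, 11) -> merged; set of 0 now {0, 1, 3, 10, 11}
Step 7: union(11, 8) -> merged; set of 11 now {0, 1, 3, 8, 10, 11}
Step 8: union(0, 11) -> already same set; set of 0 now {0, 1, 3, 8, 10, 11}
Step 9: union(6, 0) -> merged; set of 6 now {0, 1, 3, 6, 8, 10, 11}
Step 10: find(8) -> no change; set of 8 is {0, 1, 3, 6, 8, 10, 11}
Step 11: union(6, 2) -> merged; set of 6 now {0, 1, 2, 3, 6, 8, 10, 11}
Step 12: union(3, 9) -> merged; set of 3 now {0, 1, 2, 3, 6, 8, 9, 10, 11}
Step 13: union(6, 9) -> already same set; set of 6 now {0, 1, 2, 3, 6, 8, 9, 10, 11}
Step 14: union(1, 6) -> already same set; set of 1 now {0, 1, 2, 3, 6, 8, 9, 10, 11}
Step 15: find(10) -> no change; set of 10 is {0, 1, 2, 3, 6, 8, 9, 10, 11}
Step 16: union(6, 2) -> already same set; set of 6 now {0, 1, 2, 3, 6, 8, 9, 10, 11}
Component of 3: {0, 1, 2, 3, 6, 8, 9, 10, 11}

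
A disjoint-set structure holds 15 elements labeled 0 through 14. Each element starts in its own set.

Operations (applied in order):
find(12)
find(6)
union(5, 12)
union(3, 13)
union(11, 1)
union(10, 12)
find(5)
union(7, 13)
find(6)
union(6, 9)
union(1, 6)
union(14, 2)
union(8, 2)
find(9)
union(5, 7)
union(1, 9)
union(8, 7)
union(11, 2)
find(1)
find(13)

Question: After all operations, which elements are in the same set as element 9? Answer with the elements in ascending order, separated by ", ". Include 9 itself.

Answer: 1, 2, 3, 5, 6, 7, 8, 9, 10, 11, 12, 13, 14

Derivation:
Step 1: find(12) -> no change; set of 12 is {12}
Step 2: find(6) -> no change; set of 6 is {6}
Step 3: union(5, 12) -> merged; set of 5 now {5, 12}
Step 4: union(3, 13) -> merged; set of 3 now {3, 13}
Step 5: union(11, 1) -> merged; set of 11 now {1, 11}
Step 6: union(10, 12) -> merged; set of 10 now {5, 10, 12}
Step 7: find(5) -> no change; set of 5 is {5, 10, 12}
Step 8: union(7, 13) -> merged; set of 7 now {3, 7, 13}
Step 9: find(6) -> no change; set of 6 is {6}
Step 10: union(6, 9) -> merged; set of 6 now {6, 9}
Step 11: union(1, 6) -> merged; set of 1 now {1, 6, 9, 11}
Step 12: union(14, 2) -> merged; set of 14 now {2, 14}
Step 13: union(8, 2) -> merged; set of 8 now {2, 8, 14}
Step 14: find(9) -> no change; set of 9 is {1, 6, 9, 11}
Step 15: union(5, 7) -> merged; set of 5 now {3, 5, 7, 10, 12, 13}
Step 16: union(1, 9) -> already same set; set of 1 now {1, 6, 9, 11}
Step 17: union(8, 7) -> merged; set of 8 now {2, 3, 5, 7, 8, 10, 12, 13, 14}
Step 18: union(11, 2) -> merged; set of 11 now {1, 2, 3, 5, 6, 7, 8, 9, 10, 11, 12, 13, 14}
Step 19: find(1) -> no change; set of 1 is {1, 2, 3, 5, 6, 7, 8, 9, 10, 11, 12, 13, 14}
Step 20: find(13) -> no change; set of 13 is {1, 2, 3, 5, 6, 7, 8, 9, 10, 11, 12, 13, 14}
Component of 9: {1, 2, 3, 5, 6, 7, 8, 9, 10, 11, 12, 13, 14}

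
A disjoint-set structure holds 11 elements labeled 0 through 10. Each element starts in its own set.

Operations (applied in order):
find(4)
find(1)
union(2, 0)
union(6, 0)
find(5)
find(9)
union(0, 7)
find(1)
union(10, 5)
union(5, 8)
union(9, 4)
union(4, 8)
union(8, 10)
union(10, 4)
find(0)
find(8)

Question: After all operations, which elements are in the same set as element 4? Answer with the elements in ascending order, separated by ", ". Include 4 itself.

Step 1: find(4) -> no change; set of 4 is {4}
Step 2: find(1) -> no change; set of 1 is {1}
Step 3: union(2, 0) -> merged; set of 2 now {0, 2}
Step 4: union(6, 0) -> merged; set of 6 now {0, 2, 6}
Step 5: find(5) -> no change; set of 5 is {5}
Step 6: find(9) -> no change; set of 9 is {9}
Step 7: union(0, 7) -> merged; set of 0 now {0, 2, 6, 7}
Step 8: find(1) -> no change; set of 1 is {1}
Step 9: union(10, 5) -> merged; set of 10 now {5, 10}
Step 10: union(5, 8) -> merged; set of 5 now {5, 8, 10}
Step 11: union(9, 4) -> merged; set of 9 now {4, 9}
Step 12: union(4, 8) -> merged; set of 4 now {4, 5, 8, 9, 10}
Step 13: union(8, 10) -> already same set; set of 8 now {4, 5, 8, 9, 10}
Step 14: union(10, 4) -> already same set; set of 10 now {4, 5, 8, 9, 10}
Step 15: find(0) -> no change; set of 0 is {0, 2, 6, 7}
Step 16: find(8) -> no change; set of 8 is {4, 5, 8, 9, 10}
Component of 4: {4, 5, 8, 9, 10}

Answer: 4, 5, 8, 9, 10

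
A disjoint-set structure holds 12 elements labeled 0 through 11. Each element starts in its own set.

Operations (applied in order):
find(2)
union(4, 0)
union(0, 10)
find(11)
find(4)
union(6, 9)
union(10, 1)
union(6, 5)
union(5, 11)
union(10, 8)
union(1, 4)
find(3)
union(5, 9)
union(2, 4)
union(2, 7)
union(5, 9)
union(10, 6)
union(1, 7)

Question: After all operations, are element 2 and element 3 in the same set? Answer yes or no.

Step 1: find(2) -> no change; set of 2 is {2}
Step 2: union(4, 0) -> merged; set of 4 now {0, 4}
Step 3: union(0, 10) -> merged; set of 0 now {0, 4, 10}
Step 4: find(11) -> no change; set of 11 is {11}
Step 5: find(4) -> no change; set of 4 is {0, 4, 10}
Step 6: union(6, 9) -> merged; set of 6 now {6, 9}
Step 7: union(10, 1) -> merged; set of 10 now {0, 1, 4, 10}
Step 8: union(6, 5) -> merged; set of 6 now {5, 6, 9}
Step 9: union(5, 11) -> merged; set of 5 now {5, 6, 9, 11}
Step 10: union(10, 8) -> merged; set of 10 now {0, 1, 4, 8, 10}
Step 11: union(1, 4) -> already same set; set of 1 now {0, 1, 4, 8, 10}
Step 12: find(3) -> no change; set of 3 is {3}
Step 13: union(5, 9) -> already same set; set of 5 now {5, 6, 9, 11}
Step 14: union(2, 4) -> merged; set of 2 now {0, 1, 2, 4, 8, 10}
Step 15: union(2, 7) -> merged; set of 2 now {0, 1, 2, 4, 7, 8, 10}
Step 16: union(5, 9) -> already same set; set of 5 now {5, 6, 9, 11}
Step 17: union(10, 6) -> merged; set of 10 now {0, 1, 2, 4, 5, 6, 7, 8, 9, 10, 11}
Step 18: union(1, 7) -> already same set; set of 1 now {0, 1, 2, 4, 5, 6, 7, 8, 9, 10, 11}
Set of 2: {0, 1, 2, 4, 5, 6, 7, 8, 9, 10, 11}; 3 is not a member.

Answer: no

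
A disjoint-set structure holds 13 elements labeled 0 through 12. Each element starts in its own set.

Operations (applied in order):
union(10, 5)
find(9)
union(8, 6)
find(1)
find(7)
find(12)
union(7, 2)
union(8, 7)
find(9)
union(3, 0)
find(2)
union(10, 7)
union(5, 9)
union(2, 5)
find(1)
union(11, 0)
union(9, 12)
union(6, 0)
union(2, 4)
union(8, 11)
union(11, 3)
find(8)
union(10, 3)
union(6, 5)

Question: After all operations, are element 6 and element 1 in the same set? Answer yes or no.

Answer: no

Derivation:
Step 1: union(10, 5) -> merged; set of 10 now {5, 10}
Step 2: find(9) -> no change; set of 9 is {9}
Step 3: union(8, 6) -> merged; set of 8 now {6, 8}
Step 4: find(1) -> no change; set of 1 is {1}
Step 5: find(7) -> no change; set of 7 is {7}
Step 6: find(12) -> no change; set of 12 is {12}
Step 7: union(7, 2) -> merged; set of 7 now {2, 7}
Step 8: union(8, 7) -> merged; set of 8 now {2, 6, 7, 8}
Step 9: find(9) -> no change; set of 9 is {9}
Step 10: union(3, 0) -> merged; set of 3 now {0, 3}
Step 11: find(2) -> no change; set of 2 is {2, 6, 7, 8}
Step 12: union(10, 7) -> merged; set of 10 now {2, 5, 6, 7, 8, 10}
Step 13: union(5, 9) -> merged; set of 5 now {2, 5, 6, 7, 8, 9, 10}
Step 14: union(2, 5) -> already same set; set of 2 now {2, 5, 6, 7, 8, 9, 10}
Step 15: find(1) -> no change; set of 1 is {1}
Step 16: union(11, 0) -> merged; set of 11 now {0, 3, 11}
Step 17: union(9, 12) -> merged; set of 9 now {2, 5, 6, 7, 8, 9, 10, 12}
Step 18: union(6, 0) -> merged; set of 6 now {0, 2, 3, 5, 6, 7, 8, 9, 10, 11, 12}
Step 19: union(2, 4) -> merged; set of 2 now {0, 2, 3, 4, 5, 6, 7, 8, 9, 10, 11, 12}
Step 20: union(8, 11) -> already same set; set of 8 now {0, 2, 3, 4, 5, 6, 7, 8, 9, 10, 11, 12}
Step 21: union(11, 3) -> already same set; set of 11 now {0, 2, 3, 4, 5, 6, 7, 8, 9, 10, 11, 12}
Step 22: find(8) -> no change; set of 8 is {0, 2, 3, 4, 5, 6, 7, 8, 9, 10, 11, 12}
Step 23: union(10, 3) -> already same set; set of 10 now {0, 2, 3, 4, 5, 6, 7, 8, 9, 10, 11, 12}
Step 24: union(6, 5) -> already same set; set of 6 now {0, 2, 3, 4, 5, 6, 7, 8, 9, 10, 11, 12}
Set of 6: {0, 2, 3, 4, 5, 6, 7, 8, 9, 10, 11, 12}; 1 is not a member.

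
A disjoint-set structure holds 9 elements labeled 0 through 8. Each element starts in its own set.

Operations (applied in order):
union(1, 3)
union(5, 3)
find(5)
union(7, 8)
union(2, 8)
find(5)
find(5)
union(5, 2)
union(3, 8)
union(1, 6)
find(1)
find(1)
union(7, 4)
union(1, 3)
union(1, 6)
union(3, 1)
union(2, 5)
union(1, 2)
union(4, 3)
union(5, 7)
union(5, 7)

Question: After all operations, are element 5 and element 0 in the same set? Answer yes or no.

Step 1: union(1, 3) -> merged; set of 1 now {1, 3}
Step 2: union(5, 3) -> merged; set of 5 now {1, 3, 5}
Step 3: find(5) -> no change; set of 5 is {1, 3, 5}
Step 4: union(7, 8) -> merged; set of 7 now {7, 8}
Step 5: union(2, 8) -> merged; set of 2 now {2, 7, 8}
Step 6: find(5) -> no change; set of 5 is {1, 3, 5}
Step 7: find(5) -> no change; set of 5 is {1, 3, 5}
Step 8: union(5, 2) -> merged; set of 5 now {1, 2, 3, 5, 7, 8}
Step 9: union(3, 8) -> already same set; set of 3 now {1, 2, 3, 5, 7, 8}
Step 10: union(1, 6) -> merged; set of 1 now {1, 2, 3, 5, 6, 7, 8}
Step 11: find(1) -> no change; set of 1 is {1, 2, 3, 5, 6, 7, 8}
Step 12: find(1) -> no change; set of 1 is {1, 2, 3, 5, 6, 7, 8}
Step 13: union(7, 4) -> merged; set of 7 now {1, 2, 3, 4, 5, 6, 7, 8}
Step 14: union(1, 3) -> already same set; set of 1 now {1, 2, 3, 4, 5, 6, 7, 8}
Step 15: union(1, 6) -> already same set; set of 1 now {1, 2, 3, 4, 5, 6, 7, 8}
Step 16: union(3, 1) -> already same set; set of 3 now {1, 2, 3, 4, 5, 6, 7, 8}
Step 17: union(2, 5) -> already same set; set of 2 now {1, 2, 3, 4, 5, 6, 7, 8}
Step 18: union(1, 2) -> already same set; set of 1 now {1, 2, 3, 4, 5, 6, 7, 8}
Step 19: union(4, 3) -> already same set; set of 4 now {1, 2, 3, 4, 5, 6, 7, 8}
Step 20: union(5, 7) -> already same set; set of 5 now {1, 2, 3, 4, 5, 6, 7, 8}
Step 21: union(5, 7) -> already same set; set of 5 now {1, 2, 3, 4, 5, 6, 7, 8}
Set of 5: {1, 2, 3, 4, 5, 6, 7, 8}; 0 is not a member.

Answer: no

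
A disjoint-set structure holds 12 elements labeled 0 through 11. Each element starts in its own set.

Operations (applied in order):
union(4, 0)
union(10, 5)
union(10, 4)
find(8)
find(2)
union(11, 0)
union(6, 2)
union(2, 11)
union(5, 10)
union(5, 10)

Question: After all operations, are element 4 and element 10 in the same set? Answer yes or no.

Answer: yes

Derivation:
Step 1: union(4, 0) -> merged; set of 4 now {0, 4}
Step 2: union(10, 5) -> merged; set of 10 now {5, 10}
Step 3: union(10, 4) -> merged; set of 10 now {0, 4, 5, 10}
Step 4: find(8) -> no change; set of 8 is {8}
Step 5: find(2) -> no change; set of 2 is {2}
Step 6: union(11, 0) -> merged; set of 11 now {0, 4, 5, 10, 11}
Step 7: union(6, 2) -> merged; set of 6 now {2, 6}
Step 8: union(2, 11) -> merged; set of 2 now {0, 2, 4, 5, 6, 10, 11}
Step 9: union(5, 10) -> already same set; set of 5 now {0, 2, 4, 5, 6, 10, 11}
Step 10: union(5, 10) -> already same set; set of 5 now {0, 2, 4, 5, 6, 10, 11}
Set of 4: {0, 2, 4, 5, 6, 10, 11}; 10 is a member.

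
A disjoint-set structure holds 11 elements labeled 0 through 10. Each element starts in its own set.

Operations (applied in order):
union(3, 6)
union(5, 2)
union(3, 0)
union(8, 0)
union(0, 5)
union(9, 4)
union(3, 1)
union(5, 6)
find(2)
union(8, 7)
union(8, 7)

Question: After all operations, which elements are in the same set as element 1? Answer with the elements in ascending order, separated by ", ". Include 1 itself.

Answer: 0, 1, 2, 3, 5, 6, 7, 8

Derivation:
Step 1: union(3, 6) -> merged; set of 3 now {3, 6}
Step 2: union(5, 2) -> merged; set of 5 now {2, 5}
Step 3: union(3, 0) -> merged; set of 3 now {0, 3, 6}
Step 4: union(8, 0) -> merged; set of 8 now {0, 3, 6, 8}
Step 5: union(0, 5) -> merged; set of 0 now {0, 2, 3, 5, 6, 8}
Step 6: union(9, 4) -> merged; set of 9 now {4, 9}
Step 7: union(3, 1) -> merged; set of 3 now {0, 1, 2, 3, 5, 6, 8}
Step 8: union(5, 6) -> already same set; set of 5 now {0, 1, 2, 3, 5, 6, 8}
Step 9: find(2) -> no change; set of 2 is {0, 1, 2, 3, 5, 6, 8}
Step 10: union(8, 7) -> merged; set of 8 now {0, 1, 2, 3, 5, 6, 7, 8}
Step 11: union(8, 7) -> already same set; set of 8 now {0, 1, 2, 3, 5, 6, 7, 8}
Component of 1: {0, 1, 2, 3, 5, 6, 7, 8}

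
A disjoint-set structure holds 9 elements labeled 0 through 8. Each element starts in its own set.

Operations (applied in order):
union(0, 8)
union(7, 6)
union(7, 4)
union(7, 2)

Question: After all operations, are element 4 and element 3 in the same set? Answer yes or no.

Answer: no

Derivation:
Step 1: union(0, 8) -> merged; set of 0 now {0, 8}
Step 2: union(7, 6) -> merged; set of 7 now {6, 7}
Step 3: union(7, 4) -> merged; set of 7 now {4, 6, 7}
Step 4: union(7, 2) -> merged; set of 7 now {2, 4, 6, 7}
Set of 4: {2, 4, 6, 7}; 3 is not a member.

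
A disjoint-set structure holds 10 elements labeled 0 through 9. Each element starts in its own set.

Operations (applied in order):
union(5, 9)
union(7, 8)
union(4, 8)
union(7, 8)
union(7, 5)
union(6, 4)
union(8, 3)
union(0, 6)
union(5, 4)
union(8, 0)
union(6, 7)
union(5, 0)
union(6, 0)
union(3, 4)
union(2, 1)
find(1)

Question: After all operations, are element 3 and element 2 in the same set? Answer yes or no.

Step 1: union(5, 9) -> merged; set of 5 now {5, 9}
Step 2: union(7, 8) -> merged; set of 7 now {7, 8}
Step 3: union(4, 8) -> merged; set of 4 now {4, 7, 8}
Step 4: union(7, 8) -> already same set; set of 7 now {4, 7, 8}
Step 5: union(7, 5) -> merged; set of 7 now {4, 5, 7, 8, 9}
Step 6: union(6, 4) -> merged; set of 6 now {4, 5, 6, 7, 8, 9}
Step 7: union(8, 3) -> merged; set of 8 now {3, 4, 5, 6, 7, 8, 9}
Step 8: union(0, 6) -> merged; set of 0 now {0, 3, 4, 5, 6, 7, 8, 9}
Step 9: union(5, 4) -> already same set; set of 5 now {0, 3, 4, 5, 6, 7, 8, 9}
Step 10: union(8, 0) -> already same set; set of 8 now {0, 3, 4, 5, 6, 7, 8, 9}
Step 11: union(6, 7) -> already same set; set of 6 now {0, 3, 4, 5, 6, 7, 8, 9}
Step 12: union(5, 0) -> already same set; set of 5 now {0, 3, 4, 5, 6, 7, 8, 9}
Step 13: union(6, 0) -> already same set; set of 6 now {0, 3, 4, 5, 6, 7, 8, 9}
Step 14: union(3, 4) -> already same set; set of 3 now {0, 3, 4, 5, 6, 7, 8, 9}
Step 15: union(2, 1) -> merged; set of 2 now {1, 2}
Step 16: find(1) -> no change; set of 1 is {1, 2}
Set of 3: {0, 3, 4, 5, 6, 7, 8, 9}; 2 is not a member.

Answer: no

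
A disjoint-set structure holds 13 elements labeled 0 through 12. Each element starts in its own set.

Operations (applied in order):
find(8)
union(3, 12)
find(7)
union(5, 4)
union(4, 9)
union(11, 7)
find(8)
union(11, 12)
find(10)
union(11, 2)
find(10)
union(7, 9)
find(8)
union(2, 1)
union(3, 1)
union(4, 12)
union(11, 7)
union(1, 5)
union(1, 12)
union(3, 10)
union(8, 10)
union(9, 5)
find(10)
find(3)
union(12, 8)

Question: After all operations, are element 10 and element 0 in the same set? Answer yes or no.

Step 1: find(8) -> no change; set of 8 is {8}
Step 2: union(3, 12) -> merged; set of 3 now {3, 12}
Step 3: find(7) -> no change; set of 7 is {7}
Step 4: union(5, 4) -> merged; set of 5 now {4, 5}
Step 5: union(4, 9) -> merged; set of 4 now {4, 5, 9}
Step 6: union(11, 7) -> merged; set of 11 now {7, 11}
Step 7: find(8) -> no change; set of 8 is {8}
Step 8: union(11, 12) -> merged; set of 11 now {3, 7, 11, 12}
Step 9: find(10) -> no change; set of 10 is {10}
Step 10: union(11, 2) -> merged; set of 11 now {2, 3, 7, 11, 12}
Step 11: find(10) -> no change; set of 10 is {10}
Step 12: union(7, 9) -> merged; set of 7 now {2, 3, 4, 5, 7, 9, 11, 12}
Step 13: find(8) -> no change; set of 8 is {8}
Step 14: union(2, 1) -> merged; set of 2 now {1, 2, 3, 4, 5, 7, 9, 11, 12}
Step 15: union(3, 1) -> already same set; set of 3 now {1, 2, 3, 4, 5, 7, 9, 11, 12}
Step 16: union(4, 12) -> already same set; set of 4 now {1, 2, 3, 4, 5, 7, 9, 11, 12}
Step 17: union(11, 7) -> already same set; set of 11 now {1, 2, 3, 4, 5, 7, 9, 11, 12}
Step 18: union(1, 5) -> already same set; set of 1 now {1, 2, 3, 4, 5, 7, 9, 11, 12}
Step 19: union(1, 12) -> already same set; set of 1 now {1, 2, 3, 4, 5, 7, 9, 11, 12}
Step 20: union(3, 10) -> merged; set of 3 now {1, 2, 3, 4, 5, 7, 9, 10, 11, 12}
Step 21: union(8, 10) -> merged; set of 8 now {1, 2, 3, 4, 5, 7, 8, 9, 10, 11, 12}
Step 22: union(9, 5) -> already same set; set of 9 now {1, 2, 3, 4, 5, 7, 8, 9, 10, 11, 12}
Step 23: find(10) -> no change; set of 10 is {1, 2, 3, 4, 5, 7, 8, 9, 10, 11, 12}
Step 24: find(3) -> no change; set of 3 is {1, 2, 3, 4, 5, 7, 8, 9, 10, 11, 12}
Step 25: union(12, 8) -> already same set; set of 12 now {1, 2, 3, 4, 5, 7, 8, 9, 10, 11, 12}
Set of 10: {1, 2, 3, 4, 5, 7, 8, 9, 10, 11, 12}; 0 is not a member.

Answer: no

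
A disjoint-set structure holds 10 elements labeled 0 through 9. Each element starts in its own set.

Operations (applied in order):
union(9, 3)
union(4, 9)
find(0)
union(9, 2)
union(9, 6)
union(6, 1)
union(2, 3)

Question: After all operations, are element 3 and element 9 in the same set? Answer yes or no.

Step 1: union(9, 3) -> merged; set of 9 now {3, 9}
Step 2: union(4, 9) -> merged; set of 4 now {3, 4, 9}
Step 3: find(0) -> no change; set of 0 is {0}
Step 4: union(9, 2) -> merged; set of 9 now {2, 3, 4, 9}
Step 5: union(9, 6) -> merged; set of 9 now {2, 3, 4, 6, 9}
Step 6: union(6, 1) -> merged; set of 6 now {1, 2, 3, 4, 6, 9}
Step 7: union(2, 3) -> already same set; set of 2 now {1, 2, 3, 4, 6, 9}
Set of 3: {1, 2, 3, 4, 6, 9}; 9 is a member.

Answer: yes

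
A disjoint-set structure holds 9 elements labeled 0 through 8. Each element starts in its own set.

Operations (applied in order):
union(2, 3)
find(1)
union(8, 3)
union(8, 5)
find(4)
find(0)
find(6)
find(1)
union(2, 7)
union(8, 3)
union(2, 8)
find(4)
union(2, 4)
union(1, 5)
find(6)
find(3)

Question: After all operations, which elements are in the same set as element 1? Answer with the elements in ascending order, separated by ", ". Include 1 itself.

Step 1: union(2, 3) -> merged; set of 2 now {2, 3}
Step 2: find(1) -> no change; set of 1 is {1}
Step 3: union(8, 3) -> merged; set of 8 now {2, 3, 8}
Step 4: union(8, 5) -> merged; set of 8 now {2, 3, 5, 8}
Step 5: find(4) -> no change; set of 4 is {4}
Step 6: find(0) -> no change; set of 0 is {0}
Step 7: find(6) -> no change; set of 6 is {6}
Step 8: find(1) -> no change; set of 1 is {1}
Step 9: union(2, 7) -> merged; set of 2 now {2, 3, 5, 7, 8}
Step 10: union(8, 3) -> already same set; set of 8 now {2, 3, 5, 7, 8}
Step 11: union(2, 8) -> already same set; set of 2 now {2, 3, 5, 7, 8}
Step 12: find(4) -> no change; set of 4 is {4}
Step 13: union(2, 4) -> merged; set of 2 now {2, 3, 4, 5, 7, 8}
Step 14: union(1, 5) -> merged; set of 1 now {1, 2, 3, 4, 5, 7, 8}
Step 15: find(6) -> no change; set of 6 is {6}
Step 16: find(3) -> no change; set of 3 is {1, 2, 3, 4, 5, 7, 8}
Component of 1: {1, 2, 3, 4, 5, 7, 8}

Answer: 1, 2, 3, 4, 5, 7, 8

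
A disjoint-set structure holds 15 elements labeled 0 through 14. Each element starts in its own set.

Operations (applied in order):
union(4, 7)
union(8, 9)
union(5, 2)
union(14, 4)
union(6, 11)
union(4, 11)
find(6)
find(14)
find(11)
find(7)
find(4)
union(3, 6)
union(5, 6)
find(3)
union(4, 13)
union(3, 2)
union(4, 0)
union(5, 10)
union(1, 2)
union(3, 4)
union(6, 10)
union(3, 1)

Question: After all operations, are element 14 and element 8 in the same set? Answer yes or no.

Answer: no

Derivation:
Step 1: union(4, 7) -> merged; set of 4 now {4, 7}
Step 2: union(8, 9) -> merged; set of 8 now {8, 9}
Step 3: union(5, 2) -> merged; set of 5 now {2, 5}
Step 4: union(14, 4) -> merged; set of 14 now {4, 7, 14}
Step 5: union(6, 11) -> merged; set of 6 now {6, 11}
Step 6: union(4, 11) -> merged; set of 4 now {4, 6, 7, 11, 14}
Step 7: find(6) -> no change; set of 6 is {4, 6, 7, 11, 14}
Step 8: find(14) -> no change; set of 14 is {4, 6, 7, 11, 14}
Step 9: find(11) -> no change; set of 11 is {4, 6, 7, 11, 14}
Step 10: find(7) -> no change; set of 7 is {4, 6, 7, 11, 14}
Step 11: find(4) -> no change; set of 4 is {4, 6, 7, 11, 14}
Step 12: union(3, 6) -> merged; set of 3 now {3, 4, 6, 7, 11, 14}
Step 13: union(5, 6) -> merged; set of 5 now {2, 3, 4, 5, 6, 7, 11, 14}
Step 14: find(3) -> no change; set of 3 is {2, 3, 4, 5, 6, 7, 11, 14}
Step 15: union(4, 13) -> merged; set of 4 now {2, 3, 4, 5, 6, 7, 11, 13, 14}
Step 16: union(3, 2) -> already same set; set of 3 now {2, 3, 4, 5, 6, 7, 11, 13, 14}
Step 17: union(4, 0) -> merged; set of 4 now {0, 2, 3, 4, 5, 6, 7, 11, 13, 14}
Step 18: union(5, 10) -> merged; set of 5 now {0, 2, 3, 4, 5, 6, 7, 10, 11, 13, 14}
Step 19: union(1, 2) -> merged; set of 1 now {0, 1, 2, 3, 4, 5, 6, 7, 10, 11, 13, 14}
Step 20: union(3, 4) -> already same set; set of 3 now {0, 1, 2, 3, 4, 5, 6, 7, 10, 11, 13, 14}
Step 21: union(6, 10) -> already same set; set of 6 now {0, 1, 2, 3, 4, 5, 6, 7, 10, 11, 13, 14}
Step 22: union(3, 1) -> already same set; set of 3 now {0, 1, 2, 3, 4, 5, 6, 7, 10, 11, 13, 14}
Set of 14: {0, 1, 2, 3, 4, 5, 6, 7, 10, 11, 13, 14}; 8 is not a member.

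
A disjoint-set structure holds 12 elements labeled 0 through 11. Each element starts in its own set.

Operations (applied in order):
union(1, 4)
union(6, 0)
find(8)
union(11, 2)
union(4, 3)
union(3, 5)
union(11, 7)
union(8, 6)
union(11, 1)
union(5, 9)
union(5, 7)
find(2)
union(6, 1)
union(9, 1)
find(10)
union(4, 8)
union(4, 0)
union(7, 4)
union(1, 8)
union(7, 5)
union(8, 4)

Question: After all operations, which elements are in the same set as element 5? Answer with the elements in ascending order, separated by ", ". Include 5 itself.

Step 1: union(1, 4) -> merged; set of 1 now {1, 4}
Step 2: union(6, 0) -> merged; set of 6 now {0, 6}
Step 3: find(8) -> no change; set of 8 is {8}
Step 4: union(11, 2) -> merged; set of 11 now {2, 11}
Step 5: union(4, 3) -> merged; set of 4 now {1, 3, 4}
Step 6: union(3, 5) -> merged; set of 3 now {1, 3, 4, 5}
Step 7: union(11, 7) -> merged; set of 11 now {2, 7, 11}
Step 8: union(8, 6) -> merged; set of 8 now {0, 6, 8}
Step 9: union(11, 1) -> merged; set of 11 now {1, 2, 3, 4, 5, 7, 11}
Step 10: union(5, 9) -> merged; set of 5 now {1, 2, 3, 4, 5, 7, 9, 11}
Step 11: union(5, 7) -> already same set; set of 5 now {1, 2, 3, 4, 5, 7, 9, 11}
Step 12: find(2) -> no change; set of 2 is {1, 2, 3, 4, 5, 7, 9, 11}
Step 13: union(6, 1) -> merged; set of 6 now {0, 1, 2, 3, 4, 5, 6, 7, 8, 9, 11}
Step 14: union(9, 1) -> already same set; set of 9 now {0, 1, 2, 3, 4, 5, 6, 7, 8, 9, 11}
Step 15: find(10) -> no change; set of 10 is {10}
Step 16: union(4, 8) -> already same set; set of 4 now {0, 1, 2, 3, 4, 5, 6, 7, 8, 9, 11}
Step 17: union(4, 0) -> already same set; set of 4 now {0, 1, 2, 3, 4, 5, 6, 7, 8, 9, 11}
Step 18: union(7, 4) -> already same set; set of 7 now {0, 1, 2, 3, 4, 5, 6, 7, 8, 9, 11}
Step 19: union(1, 8) -> already same set; set of 1 now {0, 1, 2, 3, 4, 5, 6, 7, 8, 9, 11}
Step 20: union(7, 5) -> already same set; set of 7 now {0, 1, 2, 3, 4, 5, 6, 7, 8, 9, 11}
Step 21: union(8, 4) -> already same set; set of 8 now {0, 1, 2, 3, 4, 5, 6, 7, 8, 9, 11}
Component of 5: {0, 1, 2, 3, 4, 5, 6, 7, 8, 9, 11}

Answer: 0, 1, 2, 3, 4, 5, 6, 7, 8, 9, 11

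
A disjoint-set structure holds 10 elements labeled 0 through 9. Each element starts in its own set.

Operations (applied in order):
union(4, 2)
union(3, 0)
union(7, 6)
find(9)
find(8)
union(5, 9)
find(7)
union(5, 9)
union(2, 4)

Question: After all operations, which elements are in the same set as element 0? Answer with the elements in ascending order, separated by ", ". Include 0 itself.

Answer: 0, 3

Derivation:
Step 1: union(4, 2) -> merged; set of 4 now {2, 4}
Step 2: union(3, 0) -> merged; set of 3 now {0, 3}
Step 3: union(7, 6) -> merged; set of 7 now {6, 7}
Step 4: find(9) -> no change; set of 9 is {9}
Step 5: find(8) -> no change; set of 8 is {8}
Step 6: union(5, 9) -> merged; set of 5 now {5, 9}
Step 7: find(7) -> no change; set of 7 is {6, 7}
Step 8: union(5, 9) -> already same set; set of 5 now {5, 9}
Step 9: union(2, 4) -> already same set; set of 2 now {2, 4}
Component of 0: {0, 3}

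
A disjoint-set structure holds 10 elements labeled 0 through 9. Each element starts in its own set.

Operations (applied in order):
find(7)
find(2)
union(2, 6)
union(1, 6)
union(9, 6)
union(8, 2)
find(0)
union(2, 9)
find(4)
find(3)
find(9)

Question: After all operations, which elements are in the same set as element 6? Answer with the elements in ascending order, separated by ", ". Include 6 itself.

Answer: 1, 2, 6, 8, 9

Derivation:
Step 1: find(7) -> no change; set of 7 is {7}
Step 2: find(2) -> no change; set of 2 is {2}
Step 3: union(2, 6) -> merged; set of 2 now {2, 6}
Step 4: union(1, 6) -> merged; set of 1 now {1, 2, 6}
Step 5: union(9, 6) -> merged; set of 9 now {1, 2, 6, 9}
Step 6: union(8, 2) -> merged; set of 8 now {1, 2, 6, 8, 9}
Step 7: find(0) -> no change; set of 0 is {0}
Step 8: union(2, 9) -> already same set; set of 2 now {1, 2, 6, 8, 9}
Step 9: find(4) -> no change; set of 4 is {4}
Step 10: find(3) -> no change; set of 3 is {3}
Step 11: find(9) -> no change; set of 9 is {1, 2, 6, 8, 9}
Component of 6: {1, 2, 6, 8, 9}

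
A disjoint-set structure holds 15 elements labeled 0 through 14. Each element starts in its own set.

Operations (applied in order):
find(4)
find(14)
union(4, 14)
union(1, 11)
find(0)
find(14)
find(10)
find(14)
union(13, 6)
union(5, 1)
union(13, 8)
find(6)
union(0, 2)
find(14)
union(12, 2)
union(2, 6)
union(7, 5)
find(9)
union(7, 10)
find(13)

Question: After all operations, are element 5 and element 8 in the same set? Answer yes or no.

Step 1: find(4) -> no change; set of 4 is {4}
Step 2: find(14) -> no change; set of 14 is {14}
Step 3: union(4, 14) -> merged; set of 4 now {4, 14}
Step 4: union(1, 11) -> merged; set of 1 now {1, 11}
Step 5: find(0) -> no change; set of 0 is {0}
Step 6: find(14) -> no change; set of 14 is {4, 14}
Step 7: find(10) -> no change; set of 10 is {10}
Step 8: find(14) -> no change; set of 14 is {4, 14}
Step 9: union(13, 6) -> merged; set of 13 now {6, 13}
Step 10: union(5, 1) -> merged; set of 5 now {1, 5, 11}
Step 11: union(13, 8) -> merged; set of 13 now {6, 8, 13}
Step 12: find(6) -> no change; set of 6 is {6, 8, 13}
Step 13: union(0, 2) -> merged; set of 0 now {0, 2}
Step 14: find(14) -> no change; set of 14 is {4, 14}
Step 15: union(12, 2) -> merged; set of 12 now {0, 2, 12}
Step 16: union(2, 6) -> merged; set of 2 now {0, 2, 6, 8, 12, 13}
Step 17: union(7, 5) -> merged; set of 7 now {1, 5, 7, 11}
Step 18: find(9) -> no change; set of 9 is {9}
Step 19: union(7, 10) -> merged; set of 7 now {1, 5, 7, 10, 11}
Step 20: find(13) -> no change; set of 13 is {0, 2, 6, 8, 12, 13}
Set of 5: {1, 5, 7, 10, 11}; 8 is not a member.

Answer: no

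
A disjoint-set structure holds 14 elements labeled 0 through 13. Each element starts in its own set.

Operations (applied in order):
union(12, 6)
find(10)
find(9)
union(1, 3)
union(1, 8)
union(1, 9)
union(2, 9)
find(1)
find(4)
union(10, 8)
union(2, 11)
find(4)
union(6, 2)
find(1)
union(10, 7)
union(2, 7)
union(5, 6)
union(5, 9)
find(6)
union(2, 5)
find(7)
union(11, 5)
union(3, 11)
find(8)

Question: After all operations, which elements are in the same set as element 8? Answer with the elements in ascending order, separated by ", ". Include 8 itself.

Answer: 1, 2, 3, 5, 6, 7, 8, 9, 10, 11, 12

Derivation:
Step 1: union(12, 6) -> merged; set of 12 now {6, 12}
Step 2: find(10) -> no change; set of 10 is {10}
Step 3: find(9) -> no change; set of 9 is {9}
Step 4: union(1, 3) -> merged; set of 1 now {1, 3}
Step 5: union(1, 8) -> merged; set of 1 now {1, 3, 8}
Step 6: union(1, 9) -> merged; set of 1 now {1, 3, 8, 9}
Step 7: union(2, 9) -> merged; set of 2 now {1, 2, 3, 8, 9}
Step 8: find(1) -> no change; set of 1 is {1, 2, 3, 8, 9}
Step 9: find(4) -> no change; set of 4 is {4}
Step 10: union(10, 8) -> merged; set of 10 now {1, 2, 3, 8, 9, 10}
Step 11: union(2, 11) -> merged; set of 2 now {1, 2, 3, 8, 9, 10, 11}
Step 12: find(4) -> no change; set of 4 is {4}
Step 13: union(6, 2) -> merged; set of 6 now {1, 2, 3, 6, 8, 9, 10, 11, 12}
Step 14: find(1) -> no change; set of 1 is {1, 2, 3, 6, 8, 9, 10, 11, 12}
Step 15: union(10, 7) -> merged; set of 10 now {1, 2, 3, 6, 7, 8, 9, 10, 11, 12}
Step 16: union(2, 7) -> already same set; set of 2 now {1, 2, 3, 6, 7, 8, 9, 10, 11, 12}
Step 17: union(5, 6) -> merged; set of 5 now {1, 2, 3, 5, 6, 7, 8, 9, 10, 11, 12}
Step 18: union(5, 9) -> already same set; set of 5 now {1, 2, 3, 5, 6, 7, 8, 9, 10, 11, 12}
Step 19: find(6) -> no change; set of 6 is {1, 2, 3, 5, 6, 7, 8, 9, 10, 11, 12}
Step 20: union(2, 5) -> already same set; set of 2 now {1, 2, 3, 5, 6, 7, 8, 9, 10, 11, 12}
Step 21: find(7) -> no change; set of 7 is {1, 2, 3, 5, 6, 7, 8, 9, 10, 11, 12}
Step 22: union(11, 5) -> already same set; set of 11 now {1, 2, 3, 5, 6, 7, 8, 9, 10, 11, 12}
Step 23: union(3, 11) -> already same set; set of 3 now {1, 2, 3, 5, 6, 7, 8, 9, 10, 11, 12}
Step 24: find(8) -> no change; set of 8 is {1, 2, 3, 5, 6, 7, 8, 9, 10, 11, 12}
Component of 8: {1, 2, 3, 5, 6, 7, 8, 9, 10, 11, 12}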